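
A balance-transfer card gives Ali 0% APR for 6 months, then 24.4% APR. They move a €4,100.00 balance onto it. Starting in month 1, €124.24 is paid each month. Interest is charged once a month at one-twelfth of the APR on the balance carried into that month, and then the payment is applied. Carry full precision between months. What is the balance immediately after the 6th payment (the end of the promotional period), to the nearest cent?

Promo months 1–6 at r₀ = 0%/12 = 0; months 7+ at r₁ = 24.4%/12 = 0.0203333.
After month 6 (no interest yet): B = €4,100.00 − 6·€124.24 = €3,354.56.

€3,354.56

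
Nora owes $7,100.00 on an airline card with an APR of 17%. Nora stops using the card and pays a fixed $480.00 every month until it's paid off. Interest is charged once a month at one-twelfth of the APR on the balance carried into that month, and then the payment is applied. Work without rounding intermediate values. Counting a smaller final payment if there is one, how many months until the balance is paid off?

17 payments

Monthly rate r = 17%/12 = 1.41667% = 0.0141667.
Recurrence: B ← B·(1+r) − $480.00.
Month 1: interest $100.58; balance after payment $6,720.58.
Month 2: interest $95.21; balance after payment $6,335.79.
Closed form: n = −ln(1 − rB₀/P)/ln(1+r) = −ln(0.79045)/ln(1.01417) ≈ 16.716, so the balance reaches zero during payment 17.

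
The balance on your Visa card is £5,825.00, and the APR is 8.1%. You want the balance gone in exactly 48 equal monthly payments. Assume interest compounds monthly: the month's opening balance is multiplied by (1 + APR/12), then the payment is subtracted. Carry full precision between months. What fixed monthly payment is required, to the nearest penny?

£142.48

Monthly rate r = 8.1%/12 = 0.675% = 0.00675.
Level-payment amortization: P = B₀·r / (1 − (1+r)^(−n)) = 5825.00·0.00675 / (1 − 1.00675^(−48)).
Denominator 1 − (1+r)^(−48) = 0.275961996.
P = 39.3188 / 0.275961996 ≈ 142.48.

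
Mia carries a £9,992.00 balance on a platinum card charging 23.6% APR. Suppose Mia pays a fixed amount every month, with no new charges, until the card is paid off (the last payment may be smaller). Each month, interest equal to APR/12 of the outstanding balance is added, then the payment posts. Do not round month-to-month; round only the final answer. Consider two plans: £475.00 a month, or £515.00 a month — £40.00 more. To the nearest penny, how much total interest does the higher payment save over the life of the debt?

Monthly rate r = 23.6%/12 = 1.96667% = 0.0196667.
At £475.00/mo: n = ⌈−ln(1 − rB₀/P)/ln(1+r)⌉ = 28 payments (last £198.29); total interest = total paid − £9,992.00 = £3,031.29.
At £515.00/mo: 25 payments (last £348.96); total interest £2,716.96.
Interest saved = £3,031.29 − £2,716.96 = £314.33.

£314.33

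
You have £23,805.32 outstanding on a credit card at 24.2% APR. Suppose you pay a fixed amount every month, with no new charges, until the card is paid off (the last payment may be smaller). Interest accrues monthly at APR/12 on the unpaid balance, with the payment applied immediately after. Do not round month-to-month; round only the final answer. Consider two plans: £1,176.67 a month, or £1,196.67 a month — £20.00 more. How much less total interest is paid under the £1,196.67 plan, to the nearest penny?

£160.93

Monthly rate r = 24.2%/12 = 2.01667% = 0.0201667.
At £1,176.67/mo: n = ⌈−ln(1 − rB₀/P)/ln(1+r)⌉ = 27 payments (last £304.08); total interest = total paid − £23,805.32 = £7,092.18.
At £1,196.67/mo: 26 payments (last £819.82); total interest £6,931.25.
Interest saved = £7,092.18 − £6,931.25 = £160.93.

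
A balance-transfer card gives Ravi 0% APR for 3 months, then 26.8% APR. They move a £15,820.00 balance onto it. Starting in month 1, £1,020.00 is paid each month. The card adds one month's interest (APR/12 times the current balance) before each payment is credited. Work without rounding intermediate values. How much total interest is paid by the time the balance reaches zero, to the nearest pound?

£2,372

Promo months 1–3 at r₀ = 0%/12 = 0; months 4+ at r₁ = 26.8%/12 = 0.0223333.
After month 3 (no interest yet): B = £15,820.00 − 3·£1,020.00 = £12,760.00.
Then at r₁ with £1,020.00/mo: n₂ = −ln(1 − r₁·B/P)/ln(1+r₁) ≈ 14.83 → 15 more payments.
Total paid = 17·£1,020.00 + £852.41 = £18,192.41; interest = £18,192.41 − £15,820.00 = £2,372.41.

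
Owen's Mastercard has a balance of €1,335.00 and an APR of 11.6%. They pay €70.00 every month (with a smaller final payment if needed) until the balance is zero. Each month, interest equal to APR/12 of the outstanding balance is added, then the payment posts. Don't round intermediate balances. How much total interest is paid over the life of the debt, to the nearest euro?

€148

Monthly rate r = 11.6%/12 = 0.966667% = 0.00966667.
Payoff takes n = ⌈−ln(1 − rB₀/P)/ln(1+r)⌉ = ⌈21.182⌉ = 22 payments; the last is €12.81.
Total paid = 21·€70.00 + €12.81 = €1,482.81.
Total interest = total paid − principal = €1,482.81 − €1,335.00 = €147.81.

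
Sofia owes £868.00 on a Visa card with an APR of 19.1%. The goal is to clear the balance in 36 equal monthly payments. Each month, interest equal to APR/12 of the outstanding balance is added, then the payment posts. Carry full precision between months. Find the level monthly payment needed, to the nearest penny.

£31.86

Monthly rate r = 19.1%/12 = 1.59167% = 0.0159167.
Level-payment amortization: P = B₀·r / (1 − (1+r)^(−n)) = 868.00·0.0159167 / (1 − 1.01592^(−36)).
Denominator 1 − (1+r)^(−36) = 0.433618666.
P = 13.8157 / 0.433618666 ≈ 31.86.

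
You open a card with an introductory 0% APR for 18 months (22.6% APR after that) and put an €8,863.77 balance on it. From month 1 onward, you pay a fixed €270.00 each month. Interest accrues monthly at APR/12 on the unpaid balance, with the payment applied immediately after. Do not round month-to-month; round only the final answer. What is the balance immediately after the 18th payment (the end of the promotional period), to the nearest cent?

Promo months 1–18 at r₀ = 0%/12 = 0; months 19+ at r₁ = 22.6%/12 = 0.0188333.
After month 18 (no interest yet): B = €8,863.77 − 18·€270.00 = €4,003.77.

€4,003.77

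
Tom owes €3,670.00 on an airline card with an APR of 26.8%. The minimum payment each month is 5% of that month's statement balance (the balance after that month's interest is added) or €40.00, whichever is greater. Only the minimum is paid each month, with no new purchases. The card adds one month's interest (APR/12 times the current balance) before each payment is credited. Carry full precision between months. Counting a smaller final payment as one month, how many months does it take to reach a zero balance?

Monthly rate r = 26.8%/12 = 2.23333% = 0.0223333.
While 5% of the post-interest balance exceeds €40.00, each month B ← (B·(1+r))·(1 − 0.05), i.e. B shrinks by the factor (1+r)·0.95 = 0.97122.
This holds for months 1–53. Entering month 54 the balance is €780.59; 5% of the post-interest balance is now below €40.00, so the flat €40.00 minimum applies from here.
From month 54 a fixed €40.00 at rate r clears €780.59 in 26 more payments. Total: 53 + 26 = 79 months.

79 months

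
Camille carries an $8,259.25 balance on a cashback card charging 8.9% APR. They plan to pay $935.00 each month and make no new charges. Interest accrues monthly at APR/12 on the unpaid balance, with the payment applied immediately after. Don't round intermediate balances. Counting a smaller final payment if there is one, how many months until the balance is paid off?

10 months

Monthly rate r = 8.9%/12 = 0.741667% = 0.00741667.
Recurrence: B ← B·(1+r) − $935.00.
Month 1: interest $61.26; balance after payment $7,385.51.
Month 2: interest $54.78; balance after payment $6,505.28.
Closed form: n = −ln(1 − rB₀/P)/ln(1+r) = −ln(0.93449)/ln(1.00742) ≈ 9.170, so the balance reaches zero during payment 10.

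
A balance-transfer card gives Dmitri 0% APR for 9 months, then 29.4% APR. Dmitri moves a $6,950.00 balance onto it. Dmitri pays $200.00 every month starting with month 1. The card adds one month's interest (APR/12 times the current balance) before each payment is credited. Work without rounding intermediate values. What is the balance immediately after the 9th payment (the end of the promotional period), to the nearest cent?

$5,150.00

Promo months 1–9 at r₀ = 0%/12 = 0; months 10+ at r₁ = 29.4%/12 = 0.0245.
After month 9 (no interest yet): B = $6,950.00 − 9·$200.00 = $5,150.00.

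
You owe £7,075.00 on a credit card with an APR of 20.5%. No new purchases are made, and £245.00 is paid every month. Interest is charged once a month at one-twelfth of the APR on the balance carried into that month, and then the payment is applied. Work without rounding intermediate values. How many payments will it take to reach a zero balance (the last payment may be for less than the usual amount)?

41 months

Monthly rate r = 20.5%/12 = 1.70833% = 0.0170833.
Recurrence: B ← B·(1+r) − £245.00.
Month 1: interest £120.86; balance after payment £6,950.86.
Month 2: interest £118.74; balance after payment £6,824.61.
Closed form: n = −ln(1 − rB₀/P)/ln(1+r) = −ln(0.50668)/ln(1.01708) ≈ 40.137, so the balance reaches zero during payment 41.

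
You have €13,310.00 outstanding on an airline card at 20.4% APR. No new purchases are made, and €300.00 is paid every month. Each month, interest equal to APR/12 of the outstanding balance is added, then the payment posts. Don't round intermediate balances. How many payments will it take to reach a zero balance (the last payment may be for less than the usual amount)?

84 months

Monthly rate r = 20.4%/12 = 1.7% = 0.017.
Recurrence: B ← B·(1+r) − €300.00.
Month 1: interest €226.27; balance after payment €13,236.27.
Month 2: interest €225.02; balance after payment €13,161.29.
Closed form: n = −ln(1 − rB₀/P)/ln(1+r) = −ln(0.24577)/ln(1.017) ≈ 83.251, so the balance reaches zero during payment 84.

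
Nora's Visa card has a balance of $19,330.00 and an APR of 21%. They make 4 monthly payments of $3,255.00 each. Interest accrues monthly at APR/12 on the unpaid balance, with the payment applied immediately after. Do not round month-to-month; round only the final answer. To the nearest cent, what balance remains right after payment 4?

Monthly rate r = 21%/12 = 1.75% = 0.0175.
Each month: B ← B·(1+r) − $3,255.00.
Month 1: interest $338.28; balance after payment $16,413.28.
Month 2: interest $287.23; balance after payment $13,445.51.
Month 3: interest $235.30; balance after payment $10,425.80.
Month 4: interest $182.45; balance after payment $7,353.26.

$7,353.26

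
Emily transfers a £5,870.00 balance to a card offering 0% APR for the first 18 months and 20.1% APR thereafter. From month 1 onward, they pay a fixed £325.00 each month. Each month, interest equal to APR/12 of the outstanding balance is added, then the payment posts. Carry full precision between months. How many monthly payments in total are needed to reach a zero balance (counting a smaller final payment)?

Promo months 1–18 at r₀ = 0%/12 = 0; months 19+ at r₁ = 20.1%/12 = 0.01675.
After month 18 (no interest yet): B = £5,870.00 − 18·£325.00 = £20.00.
Then at r₁ with £325.00/mo: n₂ = −ln(1 − r₁·B/P)/ln(1+r₁) ≈ 0.06 → 1 more payments.

19 payments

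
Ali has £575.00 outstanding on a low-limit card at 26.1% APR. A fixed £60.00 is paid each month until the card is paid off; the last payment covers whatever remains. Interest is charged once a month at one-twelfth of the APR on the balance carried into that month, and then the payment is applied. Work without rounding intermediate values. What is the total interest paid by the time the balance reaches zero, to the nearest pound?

Monthly rate r = 26.1%/12 = 2.175% = 0.02175.
Payoff takes n = ⌈−ln(1 − rB₀/P)/ln(1+r)⌉ = ⌈10.863⌉ = 11 payments; the last is £51.88.
Total paid = 10·£60.00 + £51.88 = £651.88.
Total interest = total paid − principal = £651.88 − £575.00 = £76.88.

£77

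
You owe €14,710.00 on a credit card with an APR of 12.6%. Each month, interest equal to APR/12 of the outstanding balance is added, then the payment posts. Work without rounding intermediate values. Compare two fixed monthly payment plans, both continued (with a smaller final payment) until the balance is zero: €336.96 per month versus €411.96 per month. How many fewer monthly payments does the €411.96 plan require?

Monthly rate r = 12.6%/12 = 1.05% = 0.0105.
At €336.96/mo: n = ⌈−ln(1 − rB₀/P)/ln(1+r)⌉ = 59 payments (last €237.85); total interest = total paid − €14,710.00 = €5,071.53.
At €411.96/mo: 45 payments (last €406.09); total interest €3,822.33.
Payments saved = 59 − 45 = 14.

14 fewer payments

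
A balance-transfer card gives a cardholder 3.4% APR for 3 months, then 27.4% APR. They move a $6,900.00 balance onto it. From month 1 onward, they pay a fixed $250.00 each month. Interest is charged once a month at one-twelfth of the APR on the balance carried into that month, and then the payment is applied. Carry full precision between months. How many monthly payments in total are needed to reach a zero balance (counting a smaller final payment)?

Promo months 1–3 at r₀ = 3.4%/12 = 0.00283333; months 4+ at r₁ = 27.4%/12 = 0.0228333.
After month 3: iterate B ← B·(1+r₀) − $250.00 for 3 months → $6,206.69.
Then at r₁ with $250.00/mo: n₂ = −ln(1 − r₁·B/P)/ln(1+r₁) ≈ 37.06 → 38 more payments.

41 months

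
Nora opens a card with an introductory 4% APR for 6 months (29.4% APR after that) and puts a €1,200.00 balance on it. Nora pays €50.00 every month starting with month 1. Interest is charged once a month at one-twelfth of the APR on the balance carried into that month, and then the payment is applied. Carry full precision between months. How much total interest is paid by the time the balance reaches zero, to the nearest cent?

Promo months 1–6 at r₀ = 4%/12 = 0.00333333; months 7+ at r₁ = 29.4%/12 = 0.0245.
After month 6: iterate B ← B·(1+r₀) − €50.00 for 6 months → €921.69.
Then at r₁ with €50.00/mo: n₂ = −ln(1 − r₁·B/P)/ln(1+r₁) ≈ 24.82 → 25 more payments.
Total paid = 30·€50.00 + €41.17 = €1,541.17; interest = €1,541.17 − €1,200.00 = €341.17.

€341.17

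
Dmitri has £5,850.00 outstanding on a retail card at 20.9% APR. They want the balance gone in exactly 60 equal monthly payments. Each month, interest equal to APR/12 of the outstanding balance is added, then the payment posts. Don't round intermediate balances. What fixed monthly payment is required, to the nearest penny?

£157.93

Monthly rate r = 20.9%/12 = 1.74167% = 0.0174167.
Level-payment amortization: P = B₀·r / (1 − (1+r)^(−n)) = 5850.00·0.0174167 / (1 − 1.01742^(−60)).
Denominator 1 − (1+r)^(−60) = 0.645130121.
P = 101.888 / 0.645130121 ≈ 157.93.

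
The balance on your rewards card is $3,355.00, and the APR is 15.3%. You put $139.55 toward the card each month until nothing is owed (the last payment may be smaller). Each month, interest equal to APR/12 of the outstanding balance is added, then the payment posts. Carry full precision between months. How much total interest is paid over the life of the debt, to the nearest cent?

Monthly rate r = 15.3%/12 = 1.275% = 0.01275.
Payoff takes n = ⌈−ln(1 − rB₀/P)/ln(1+r)⌉ = ⌈28.892⌉ = 29 payments; the last is $124.59.
Total paid = 28·$139.55 + $124.59 = $4,031.99.
Total interest = total paid − principal = $4,031.99 − $3,355.00 = $676.99.

$676.99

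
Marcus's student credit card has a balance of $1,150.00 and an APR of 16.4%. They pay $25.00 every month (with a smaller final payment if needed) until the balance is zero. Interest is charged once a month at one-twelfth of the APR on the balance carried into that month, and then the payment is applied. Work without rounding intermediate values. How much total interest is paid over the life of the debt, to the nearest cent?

Monthly rate r = 16.4%/12 = 1.36667% = 0.0136667.
Payoff takes n = ⌈−ln(1 − rB₀/P)/ln(1+r)⌉ = ⌈72.981⌉ = 73 payments; the last is $24.53.
Total paid = 72·$25.00 + $24.53 = $1,824.53.
Total interest = total paid − principal = $1,824.53 − $1,150.00 = $674.53.

$674.53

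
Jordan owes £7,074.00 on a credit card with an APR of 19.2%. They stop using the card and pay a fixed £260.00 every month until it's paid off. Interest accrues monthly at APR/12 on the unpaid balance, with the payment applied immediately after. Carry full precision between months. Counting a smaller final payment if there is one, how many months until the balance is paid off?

Monthly rate r = 19.2%/12 = 1.6% = 0.016.
Recurrence: B ← B·(1+r) − £260.00.
Month 1: interest £113.18; balance after payment £6,927.18.
Month 2: interest £110.83; balance after payment £6,778.02.
Closed form: n = −ln(1 − rB₀/P)/ln(1+r) = −ln(0.56468)/ln(1.016) ≈ 36.004, so the balance reaches zero during payment 37.

37 payments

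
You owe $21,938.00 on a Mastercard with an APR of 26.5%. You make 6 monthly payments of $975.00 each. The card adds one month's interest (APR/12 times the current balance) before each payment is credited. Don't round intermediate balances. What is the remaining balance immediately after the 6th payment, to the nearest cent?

Monthly rate r = 26.5%/12 = 2.20833% = 0.0220833.
Each month: B ← B·(1+r) − $975.00.
Month 1: interest $484.46; balance after payment $21,447.46.
Month 2: interest $473.63; balance after payment $20,946.10.
Month 3: interest $462.56; balance after payment $20,433.66.
Month 4: interest $451.24; balance after payment $19,909.90.
Month 5: interest $439.68; balance after payment $19,374.58.
Month 6: interest $427.86; balance after payment $18,827.43.

$18,827.43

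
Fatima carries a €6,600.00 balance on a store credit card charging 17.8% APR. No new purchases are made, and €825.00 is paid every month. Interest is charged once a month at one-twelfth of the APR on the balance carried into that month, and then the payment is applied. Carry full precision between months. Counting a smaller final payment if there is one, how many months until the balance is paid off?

9 payments

Monthly rate r = 17.8%/12 = 1.48333% = 0.0148333.
Recurrence: B ← B·(1+r) − €825.00.
Month 1: interest €97.90; balance after payment €5,872.90.
Month 2: interest €87.11; balance after payment €5,135.01.
Closed form: n = −ln(1 − rB₀/P)/ln(1+r) = −ln(0.88133)/ln(1.01483) ≈ 8.579, so the balance reaches zero during payment 9.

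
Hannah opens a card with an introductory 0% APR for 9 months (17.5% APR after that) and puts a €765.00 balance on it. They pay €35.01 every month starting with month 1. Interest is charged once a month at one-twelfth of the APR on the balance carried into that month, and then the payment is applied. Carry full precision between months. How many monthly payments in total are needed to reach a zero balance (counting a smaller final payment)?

Promo months 1–9 at r₀ = 0%/12 = 0; months 10+ at r₁ = 17.5%/12 = 0.0145833.
After month 9 (no interest yet): B = €765.00 − 9·€35.01 = €449.91.
Then at r₁ with €35.01/mo: n₂ = −ln(1 − r₁·B/P)/ln(1+r₁) ≈ 14.33 → 15 more payments.

24 months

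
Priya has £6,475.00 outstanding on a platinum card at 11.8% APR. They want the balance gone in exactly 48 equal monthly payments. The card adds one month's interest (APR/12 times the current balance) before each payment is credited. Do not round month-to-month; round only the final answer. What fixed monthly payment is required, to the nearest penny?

Monthly rate r = 11.8%/12 = 0.983333% = 0.00983333.
Level-payment amortization: P = B₀·r / (1 − (1+r)^(−n)) = 6475.00·0.00983333 / (1 − 1.00983^(−48)).
Denominator 1 − (1+r)^(−48) = 0.374806724.
P = 63.6708 / 0.374806724 ≈ 169.88.

£169.88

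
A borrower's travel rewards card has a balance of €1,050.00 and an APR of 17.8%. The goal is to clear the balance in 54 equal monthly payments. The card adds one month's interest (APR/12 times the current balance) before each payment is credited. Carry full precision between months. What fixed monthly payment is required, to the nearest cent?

€28.40

Monthly rate r = 17.8%/12 = 1.48333% = 0.0148333.
Level-payment amortization: P = B₀·r / (1 − (1+r)^(−n)) = 1050.00·0.0148333 / (1 − 1.01483^(−54)).
Denominator 1 − (1+r)^(−54) = 0.548471756.
P = 15.575 / 0.548471756 ≈ 28.40.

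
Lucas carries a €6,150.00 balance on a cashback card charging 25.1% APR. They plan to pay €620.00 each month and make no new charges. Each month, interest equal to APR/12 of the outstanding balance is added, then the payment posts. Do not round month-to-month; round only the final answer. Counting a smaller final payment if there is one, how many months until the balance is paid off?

Monthly rate r = 25.1%/12 = 2.09167% = 0.0209167.
Recurrence: B ← B·(1+r) − €620.00.
Month 1: interest €128.64; balance after payment €5,658.64.
Month 2: interest €118.36; balance after payment €5,157.00.
Closed form: n = −ln(1 − rB₀/P)/ln(1+r) = −ln(0.79252)/ln(1.02092) ≈ 11.233, so the balance reaches zero during payment 12.

12 months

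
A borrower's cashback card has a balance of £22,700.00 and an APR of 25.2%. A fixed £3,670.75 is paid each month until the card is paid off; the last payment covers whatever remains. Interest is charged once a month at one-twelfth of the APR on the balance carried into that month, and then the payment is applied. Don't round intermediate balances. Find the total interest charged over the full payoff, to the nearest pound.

£1,878

Monthly rate r = 25.2%/12 = 2.1% = 0.021.
Payoff takes n = ⌈−ln(1 − rB₀/P)/ln(1+r)⌉ = ⌈6.693⌉ = 7 payments; the last is £2,553.48.
Total paid = 6·£3,670.75 + £2,553.48 = £24,577.98.
Total interest = total paid − principal = £24,577.98 − £22,700.00 = £1,877.98.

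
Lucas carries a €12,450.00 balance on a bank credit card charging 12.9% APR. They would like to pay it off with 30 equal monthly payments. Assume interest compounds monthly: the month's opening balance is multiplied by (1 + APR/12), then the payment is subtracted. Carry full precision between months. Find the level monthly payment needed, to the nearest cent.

€487.72

Monthly rate r = 12.9%/12 = 1.075% = 0.01075.
Level-payment amortization: P = B₀·r / (1 − (1+r)^(−n)) = 12450.00·0.01075 / (1 − 1.01075^(−30)).
Denominator 1 − (1+r)^(−30) = 0.27441633.
P = 133.838 / 0.27441633 ≈ 487.72.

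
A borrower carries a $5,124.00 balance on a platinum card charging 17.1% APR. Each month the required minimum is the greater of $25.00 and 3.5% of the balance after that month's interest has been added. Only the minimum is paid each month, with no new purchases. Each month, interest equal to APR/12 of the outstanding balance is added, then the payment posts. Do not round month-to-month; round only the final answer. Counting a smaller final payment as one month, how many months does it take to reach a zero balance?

Monthly rate r = 17.1%/12 = 1.425% = 0.01425.
While 3.5% of the post-interest balance exceeds $25.00, each month B ← (B·(1+r))·(1 − 0.035), i.e. B shrinks by the factor (1+r)·0.965 = 0.97875.
This holds for months 1–93. Entering month 94 the balance is $695.24; 3.5% of the post-interest balance is now below $25.00, so the flat $25.00 minimum applies from here.
From month 94 a fixed $25.00 at rate r clears $695.24 in 36 more payments. Total: 93 + 36 = 129 months.

129 months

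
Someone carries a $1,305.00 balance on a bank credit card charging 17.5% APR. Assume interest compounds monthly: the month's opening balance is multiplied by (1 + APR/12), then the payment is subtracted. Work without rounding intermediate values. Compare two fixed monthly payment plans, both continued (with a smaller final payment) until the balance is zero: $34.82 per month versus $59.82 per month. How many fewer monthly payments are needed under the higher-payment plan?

Monthly rate r = 17.5%/12 = 1.45833% = 0.0145833.
At $34.82/mo: n = ⌈−ln(1 − rB₀/P)/ln(1+r)⌉ = 55 payments (last $21.90); total interest = total paid − $1,305.00 = $597.18.
At $59.82/mo: 27 payments (last $26.99); total interest $277.31.
Payments saved = 55 − 27 = 28.

28 fewer payments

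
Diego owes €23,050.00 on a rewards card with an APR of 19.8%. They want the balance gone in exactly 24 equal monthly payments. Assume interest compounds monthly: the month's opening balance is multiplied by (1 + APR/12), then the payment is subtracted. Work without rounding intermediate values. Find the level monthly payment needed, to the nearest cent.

€1,170.90

Monthly rate r = 19.8%/12 = 1.65% = 0.0165.
Level-payment amortization: P = B₀·r / (1 − (1+r)^(−n)) = 23050.00·0.0165 / (1 − 1.0165^(−24)).
Denominator 1 − (1+r)^(−24) = 0.324814964.
P = 380.325 / 0.324814964 ≈ 1170.90.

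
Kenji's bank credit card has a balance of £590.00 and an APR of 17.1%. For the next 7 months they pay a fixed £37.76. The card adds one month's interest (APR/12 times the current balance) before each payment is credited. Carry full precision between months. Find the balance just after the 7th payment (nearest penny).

Monthly rate r = 17.1%/12 = 1.425% = 0.01425.
Each month: B ← B·(1+r) − £37.76.
Month 1: interest £8.41; balance after payment £560.65.
Month 2: interest £7.99; balance after payment £530.88.
Month 3: interest £7.56; balance after payment £500.68.
Month 4: interest £7.13; balance after payment £470.06.
Month 5: interest £6.70; balance after payment £438.99.
Month 6: interest £6.26; balance after payment £407.49.
Month 7: interest £5.81; balance after payment £375.54.

£375.54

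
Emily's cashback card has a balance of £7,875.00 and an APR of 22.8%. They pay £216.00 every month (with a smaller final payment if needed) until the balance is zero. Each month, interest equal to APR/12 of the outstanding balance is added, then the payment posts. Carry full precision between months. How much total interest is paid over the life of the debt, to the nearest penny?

£5,666.73

Monthly rate r = 22.8%/12 = 1.9% = 0.019.
Payoff takes n = ⌈−ln(1 − rB₀/P)/ln(1+r)⌉ = ⌈62.691⌉ = 63 payments; the last is £149.73.
Total paid = 62·£216.00 + £149.73 = £13,541.73.
Total interest = total paid − principal = £13,541.73 − £7,875.00 = £5,666.73.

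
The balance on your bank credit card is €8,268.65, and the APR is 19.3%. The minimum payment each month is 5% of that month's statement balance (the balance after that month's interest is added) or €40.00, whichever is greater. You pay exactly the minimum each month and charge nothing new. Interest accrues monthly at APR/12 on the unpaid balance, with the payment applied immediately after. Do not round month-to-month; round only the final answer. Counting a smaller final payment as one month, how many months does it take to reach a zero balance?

Monthly rate r = 19.3%/12 = 1.60833% = 0.0160833.
While 5% of the post-interest balance exceeds €40.00, each month B ← (B·(1+r))·(1 − 0.05), i.e. B shrinks by the factor (1+r)·0.95 = 0.96528.
This holds for months 1–67. Entering month 68 the balance is €774.78; 5% of the post-interest balance is now below €40.00, so the flat €40.00 minimum applies from here.
From month 68 a fixed €40.00 at rate r clears €774.78 in 24 more payments. Total: 67 + 24 = 91 months.

91 months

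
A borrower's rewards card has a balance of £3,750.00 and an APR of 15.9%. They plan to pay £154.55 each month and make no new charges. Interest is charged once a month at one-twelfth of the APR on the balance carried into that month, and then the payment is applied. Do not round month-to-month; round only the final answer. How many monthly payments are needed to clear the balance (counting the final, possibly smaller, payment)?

30 months

Monthly rate r = 15.9%/12 = 1.325% = 0.01325.
Recurrence: B ← B·(1+r) − £154.55.
Month 1: interest £49.69; balance after payment £3,645.14.
Month 2: interest £48.30; balance after payment £3,538.89.
Closed form: n = −ln(1 − rB₀/P)/ln(1+r) = −ln(0.6785)/ln(1.01325) ≈ 29.467, so the balance reaches zero during payment 30.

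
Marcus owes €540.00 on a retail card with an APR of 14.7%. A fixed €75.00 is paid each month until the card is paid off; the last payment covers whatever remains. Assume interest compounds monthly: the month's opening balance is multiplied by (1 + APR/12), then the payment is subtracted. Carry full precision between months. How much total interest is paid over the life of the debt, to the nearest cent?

Monthly rate r = 14.7%/12 = 1.225% = 0.01225.
Payoff takes n = ⌈−ln(1 − rB₀/P)/ln(1+r)⌉ = ⌈7.584⌉ = 8 payments; the last is €43.88.
Total paid = 7·€75.00 + €43.88 = €568.88.
Total interest = total paid − principal = €568.88 − €540.00 = €28.88.

€28.88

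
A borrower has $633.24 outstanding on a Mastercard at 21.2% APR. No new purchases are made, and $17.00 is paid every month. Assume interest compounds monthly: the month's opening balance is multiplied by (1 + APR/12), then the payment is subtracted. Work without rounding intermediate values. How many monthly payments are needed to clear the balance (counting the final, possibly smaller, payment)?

Monthly rate r = 21.2%/12 = 1.76667% = 0.0176667.
Recurrence: B ← B·(1+r) − $17.00.
Month 1: interest $11.19; balance after payment $627.43.
Month 2: interest $11.08; balance after payment $621.51.
Closed form: n = −ln(1 − rB₀/P)/ln(1+r) = −ln(0.34193)/ln(1.01767) ≈ 61.280, so the balance reaches zero during payment 62.

62 payments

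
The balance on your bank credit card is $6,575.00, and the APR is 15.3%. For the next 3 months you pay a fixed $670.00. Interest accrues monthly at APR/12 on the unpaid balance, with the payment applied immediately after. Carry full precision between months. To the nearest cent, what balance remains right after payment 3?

Monthly rate r = 15.3%/12 = 1.275% = 0.01275.
Each month: B ← B·(1+r) − $670.00.
Month 1: interest $83.83; balance after payment $5,988.83.
Month 2: interest $76.36; balance after payment $5,395.19.
Month 3: interest $68.79; balance after payment $4,793.98.

$4,793.98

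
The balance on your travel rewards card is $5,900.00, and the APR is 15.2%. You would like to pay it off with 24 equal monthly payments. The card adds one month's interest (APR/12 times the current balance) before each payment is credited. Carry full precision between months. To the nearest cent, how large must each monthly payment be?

$286.63

Monthly rate r = 15.2%/12 = 1.26667% = 0.0126667.
Level-payment amortization: P = B₀·r / (1 − (1+r)^(−n)) = 5900.00·0.0126667 / (1 − 1.01267^(−24)).
Denominator 1 − (1+r)^(−24) = 0.260729043.
P = 74.7333 / 0.260729043 ≈ 286.63.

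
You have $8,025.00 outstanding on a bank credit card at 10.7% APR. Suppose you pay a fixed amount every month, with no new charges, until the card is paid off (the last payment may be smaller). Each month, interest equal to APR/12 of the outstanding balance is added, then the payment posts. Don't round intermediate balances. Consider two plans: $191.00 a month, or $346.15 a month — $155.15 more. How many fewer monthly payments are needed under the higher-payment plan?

26 fewer payments

Monthly rate r = 10.7%/12 = 0.891667% = 0.00891667.
At $191.00/mo: n = ⌈−ln(1 − rB₀/P)/ln(1+r)⌉ = 53 payments (last $168.26); total interest = total paid − $8,025.00 = $2,075.26.
At $346.15/mo: 27 payments (last $30.29); total interest $1,005.19.
Payments saved = 53 − 27 = 26.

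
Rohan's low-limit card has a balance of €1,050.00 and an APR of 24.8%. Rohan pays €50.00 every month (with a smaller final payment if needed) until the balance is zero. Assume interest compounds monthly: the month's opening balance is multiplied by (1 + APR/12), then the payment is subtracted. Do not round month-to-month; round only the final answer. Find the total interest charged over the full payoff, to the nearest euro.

€341

Monthly rate r = 24.8%/12 = 2.06667% = 0.0206667.
Payoff takes n = ⌈−ln(1 − rB₀/P)/ln(1+r)⌉ = ⌈27.824⌉ = 28 payments; the last is €41.26.
Total paid = 27·€50.00 + €41.26 = €1,391.26.
Total interest = total paid − principal = €1,391.26 − €1,050.00 = €341.26.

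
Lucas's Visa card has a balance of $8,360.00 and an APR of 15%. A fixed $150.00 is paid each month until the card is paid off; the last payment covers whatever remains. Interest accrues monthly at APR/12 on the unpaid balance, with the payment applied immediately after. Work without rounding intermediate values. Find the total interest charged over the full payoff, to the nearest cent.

Monthly rate r = 15%/12 = 1.25% = 0.0125.
Payoff takes n = ⌈−ln(1 − rB₀/P)/ln(1+r)⌉ = ⌈96.029⌉ = 97 payments; the last is $4.39.
Total paid = 96·$150.00 + $4.39 = $14,404.39.
Total interest = total paid − principal = $14,404.39 − $8,360.00 = $6,044.39.

$6,044.39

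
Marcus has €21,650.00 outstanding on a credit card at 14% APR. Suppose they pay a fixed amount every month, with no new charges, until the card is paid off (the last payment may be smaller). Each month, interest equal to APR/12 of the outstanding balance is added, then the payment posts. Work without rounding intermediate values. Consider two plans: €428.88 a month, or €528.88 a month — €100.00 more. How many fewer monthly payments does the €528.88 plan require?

21 fewer payments

Monthly rate r = 14%/12 = 1.16667% = 0.0116667.
At €428.88/mo: n = ⌈−ln(1 − rB₀/P)/ln(1+r)⌉ = 77 payments (last €276.95); total interest = total paid − €21,650.00 = €11,221.83.
At €528.88/mo: 56 payments (last €516.86); total interest €7,955.26.
Payments saved = 77 − 56 = 21.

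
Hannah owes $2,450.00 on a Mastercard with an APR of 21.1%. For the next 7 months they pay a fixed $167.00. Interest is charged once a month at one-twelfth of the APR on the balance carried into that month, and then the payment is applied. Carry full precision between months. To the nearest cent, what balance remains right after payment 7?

$1,535.43

Monthly rate r = 21.1%/12 = 1.75833% = 0.0175833.
Each month: B ← B·(1+r) − $167.00.
Month 1: interest $43.08; balance after payment $2,326.08.
Month 2: interest $40.90; balance after payment $2,199.98.
Month 3: interest $38.68; balance after payment $2,071.66.
Month 4: interest $36.43; balance after payment $1,941.09.
Month 5: interest $34.13; balance after payment $1,808.22.
Month 6: interest $31.79; balance after payment $1,673.01.
Month 7: interest $29.42; balance after payment $1,535.43.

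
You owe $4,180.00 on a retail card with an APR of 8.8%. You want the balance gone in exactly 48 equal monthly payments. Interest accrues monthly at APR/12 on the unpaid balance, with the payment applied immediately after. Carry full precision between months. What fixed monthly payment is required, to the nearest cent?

Monthly rate r = 8.8%/12 = 0.733333% = 0.00733333.
Level-payment amortization: P = B₀·r / (1 − (1+r)^(−n)) = 4180.00·0.00733333 / (1 − 1.00733^(−48)).
Denominator 1 − (1+r)^(−48) = 0.295816011.
P = 30.6533 / 0.295816011 ≈ 103.62.

$103.62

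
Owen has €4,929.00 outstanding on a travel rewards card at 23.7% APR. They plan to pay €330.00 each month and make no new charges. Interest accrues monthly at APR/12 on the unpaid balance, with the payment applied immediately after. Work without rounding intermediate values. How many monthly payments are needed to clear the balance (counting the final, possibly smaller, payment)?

Monthly rate r = 23.7%/12 = 1.975% = 0.01975.
Recurrence: B ← B·(1+r) − €330.00.
Month 1: interest €97.35; balance after payment €4,696.35.
Month 2: interest €92.75; balance after payment €4,459.10.
Closed form: n = −ln(1 − rB₀/P)/ln(1+r) = −ln(0.70501)/ln(1.01975) ≈ 17.873, so the balance reaches zero during payment 18.

18 months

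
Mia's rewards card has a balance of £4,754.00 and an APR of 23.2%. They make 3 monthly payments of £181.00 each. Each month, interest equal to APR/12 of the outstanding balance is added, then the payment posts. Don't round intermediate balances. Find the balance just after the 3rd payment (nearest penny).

Monthly rate r = 23.2%/12 = 1.93333% = 0.0193333.
Each month: B ← B·(1+r) − £181.00.
Month 1: interest £91.91; balance after payment £4,664.91.
Month 2: interest £90.19; balance after payment £4,574.10.
Month 3: interest £88.43; balance after payment £4,481.53.

£4,481.53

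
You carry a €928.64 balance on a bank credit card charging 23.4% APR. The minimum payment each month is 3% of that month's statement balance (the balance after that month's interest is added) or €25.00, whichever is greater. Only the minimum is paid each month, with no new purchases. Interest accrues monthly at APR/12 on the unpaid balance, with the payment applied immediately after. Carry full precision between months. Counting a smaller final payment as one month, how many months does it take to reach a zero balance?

64 months

Monthly rate r = 23.4%/12 = 1.95% = 0.0195.
While 3% of the post-interest balance exceeds €25.00, each month B ← (B·(1+r))·(1 − 0.03), i.e. B shrinks by the factor (1+r)·0.97 = 0.98891.
This holds for months 1–12. Entering month 13 the balance is €812.37; 3% of the post-interest balance is now below €25.00, so the flat €25.00 minimum applies from here.
From month 13 a fixed €25.00 at rate r clears €812.37 in 52 more payments. Total: 12 + 52 = 64 months.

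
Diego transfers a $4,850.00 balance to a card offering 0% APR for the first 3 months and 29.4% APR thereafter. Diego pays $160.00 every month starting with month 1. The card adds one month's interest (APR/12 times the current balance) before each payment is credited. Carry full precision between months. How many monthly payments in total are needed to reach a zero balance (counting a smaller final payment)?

Promo months 1–3 at r₀ = 0%/12 = 0; months 4+ at r₁ = 29.4%/12 = 0.0245.
After month 3 (no interest yet): B = $4,850.00 − 3·$160.00 = $4,370.00.
Then at r₁ with $160.00/mo: n₂ = −ln(1 − r₁·B/P)/ln(1+r₁) ≈ 45.70 → 46 more payments.

49 months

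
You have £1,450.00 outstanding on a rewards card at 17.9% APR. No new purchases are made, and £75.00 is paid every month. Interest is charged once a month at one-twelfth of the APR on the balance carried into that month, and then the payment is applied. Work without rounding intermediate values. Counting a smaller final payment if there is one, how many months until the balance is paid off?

Monthly rate r = 17.9%/12 = 1.49167% = 0.0149167.
Recurrence: B ← B·(1+r) − £75.00.
Month 1: interest £21.63; balance after payment £1,396.63.
Month 2: interest £20.83; balance after payment £1,342.46.
Closed form: n = −ln(1 − rB₀/P)/ln(1+r) = −ln(0.71161)/ln(1.01492) ≈ 22.978, so the balance reaches zero during payment 23.

23 months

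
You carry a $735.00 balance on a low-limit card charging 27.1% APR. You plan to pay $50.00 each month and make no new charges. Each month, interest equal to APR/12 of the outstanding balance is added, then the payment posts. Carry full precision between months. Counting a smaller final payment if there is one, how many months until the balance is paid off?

Monthly rate r = 27.1%/12 = 2.25833% = 0.0225833.
Recurrence: B ← B·(1+r) − $50.00.
Month 1: interest $16.60; balance after payment $701.60.
Month 2: interest $15.84; balance after payment $667.44.
Closed form: n = −ln(1 − rB₀/P)/ln(1+r) = −ln(0.66803)/ln(1.02258) ≈ 18.065, so the balance reaches zero during payment 19.

19 payments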